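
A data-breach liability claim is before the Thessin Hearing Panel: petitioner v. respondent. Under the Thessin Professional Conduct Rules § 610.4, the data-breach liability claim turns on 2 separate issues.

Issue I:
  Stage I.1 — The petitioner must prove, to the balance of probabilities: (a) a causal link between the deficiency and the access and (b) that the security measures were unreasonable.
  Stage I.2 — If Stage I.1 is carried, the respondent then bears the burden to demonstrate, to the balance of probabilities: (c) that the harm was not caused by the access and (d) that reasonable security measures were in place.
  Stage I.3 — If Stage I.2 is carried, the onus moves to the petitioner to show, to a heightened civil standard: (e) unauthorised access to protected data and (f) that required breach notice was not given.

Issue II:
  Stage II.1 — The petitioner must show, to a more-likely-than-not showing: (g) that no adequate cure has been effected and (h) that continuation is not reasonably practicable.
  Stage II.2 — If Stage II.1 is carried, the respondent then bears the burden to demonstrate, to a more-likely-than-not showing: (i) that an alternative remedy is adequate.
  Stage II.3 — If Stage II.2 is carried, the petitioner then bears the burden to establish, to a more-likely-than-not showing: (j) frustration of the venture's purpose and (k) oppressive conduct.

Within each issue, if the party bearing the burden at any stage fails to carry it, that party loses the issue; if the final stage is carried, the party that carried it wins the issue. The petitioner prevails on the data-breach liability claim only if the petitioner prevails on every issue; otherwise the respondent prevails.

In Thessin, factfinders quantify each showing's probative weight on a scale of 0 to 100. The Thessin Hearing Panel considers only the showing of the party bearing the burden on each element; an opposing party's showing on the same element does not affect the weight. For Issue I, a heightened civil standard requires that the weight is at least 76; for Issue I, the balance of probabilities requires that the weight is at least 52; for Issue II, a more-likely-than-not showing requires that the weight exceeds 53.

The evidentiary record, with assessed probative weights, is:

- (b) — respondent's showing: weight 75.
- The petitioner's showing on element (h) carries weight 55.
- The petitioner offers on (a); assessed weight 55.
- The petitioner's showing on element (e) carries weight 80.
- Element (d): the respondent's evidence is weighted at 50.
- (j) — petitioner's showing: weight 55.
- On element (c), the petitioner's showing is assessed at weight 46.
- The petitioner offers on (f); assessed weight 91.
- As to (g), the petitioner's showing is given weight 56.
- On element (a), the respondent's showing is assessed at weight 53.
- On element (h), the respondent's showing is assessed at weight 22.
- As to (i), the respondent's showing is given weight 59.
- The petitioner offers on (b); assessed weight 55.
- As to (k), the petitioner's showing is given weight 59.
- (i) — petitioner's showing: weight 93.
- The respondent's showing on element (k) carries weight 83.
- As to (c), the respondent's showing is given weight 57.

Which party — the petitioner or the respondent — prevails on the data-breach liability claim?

petitioner

— Issue I —
At Stage I.1 the petitioner must meet the balance of probabilities (weight is at least 52): on (a) the weight is 55 (the respondent's 53 is given no effect), ≥ 52, so (a) meets the standard; on (b) the weight is 55 (the respondent's 75 is given no effect), which does reach 52, so (b) meets the standard.
  Stage I.1 carried; the burden shifts to the respondent.
At Stage I.2 the respondent must meet the balance of probabilities (weight is at least 52): on (c) the weight is 57 (the petitioner's 46 is given no effect), which does reach 52, so (c) meets the standard; on (d) the weight is 50, < 52, so (d) does not meet the standard.
  Not every element is met, so the respondent fails to carry Stage I.2.
The petitioner prevails on this issue.
— Issue II —
Stage II.1 — burden on petitioner; standard: a more-likely-than-not showing (weight exceeds 53).
    (g): 56 > 53 [met]
    (h): 55 (respondent's 22 disregarded) > 53 [met]
  Stage II.1 carried; the burden shifts to the respondent.
Stage II.2 — burden on respondent; standard: a more-likely-than-not showing (weight exceeds 53).
    (i): 59 (petitioner's 93 disregarded) > 53 [met]
  The respondent carries Stage II.2; the petitioner now bears the burden.
Stage II.3 — burden on petitioner; standard: a more-likely-than-not showing (weight exceeds 53).
    (j): 55 > 53 [met]
    (k): 59 (respondent's 83 disregarded) > 53 [met]
  All elements met at the final stage.
With every stage satisfied, the petitioner prevails on this issue.
Per-issue: Issue I → petitioner; Issue II → petitioner. The petitioner must prevail on every issue; overall, the petitioner prevails.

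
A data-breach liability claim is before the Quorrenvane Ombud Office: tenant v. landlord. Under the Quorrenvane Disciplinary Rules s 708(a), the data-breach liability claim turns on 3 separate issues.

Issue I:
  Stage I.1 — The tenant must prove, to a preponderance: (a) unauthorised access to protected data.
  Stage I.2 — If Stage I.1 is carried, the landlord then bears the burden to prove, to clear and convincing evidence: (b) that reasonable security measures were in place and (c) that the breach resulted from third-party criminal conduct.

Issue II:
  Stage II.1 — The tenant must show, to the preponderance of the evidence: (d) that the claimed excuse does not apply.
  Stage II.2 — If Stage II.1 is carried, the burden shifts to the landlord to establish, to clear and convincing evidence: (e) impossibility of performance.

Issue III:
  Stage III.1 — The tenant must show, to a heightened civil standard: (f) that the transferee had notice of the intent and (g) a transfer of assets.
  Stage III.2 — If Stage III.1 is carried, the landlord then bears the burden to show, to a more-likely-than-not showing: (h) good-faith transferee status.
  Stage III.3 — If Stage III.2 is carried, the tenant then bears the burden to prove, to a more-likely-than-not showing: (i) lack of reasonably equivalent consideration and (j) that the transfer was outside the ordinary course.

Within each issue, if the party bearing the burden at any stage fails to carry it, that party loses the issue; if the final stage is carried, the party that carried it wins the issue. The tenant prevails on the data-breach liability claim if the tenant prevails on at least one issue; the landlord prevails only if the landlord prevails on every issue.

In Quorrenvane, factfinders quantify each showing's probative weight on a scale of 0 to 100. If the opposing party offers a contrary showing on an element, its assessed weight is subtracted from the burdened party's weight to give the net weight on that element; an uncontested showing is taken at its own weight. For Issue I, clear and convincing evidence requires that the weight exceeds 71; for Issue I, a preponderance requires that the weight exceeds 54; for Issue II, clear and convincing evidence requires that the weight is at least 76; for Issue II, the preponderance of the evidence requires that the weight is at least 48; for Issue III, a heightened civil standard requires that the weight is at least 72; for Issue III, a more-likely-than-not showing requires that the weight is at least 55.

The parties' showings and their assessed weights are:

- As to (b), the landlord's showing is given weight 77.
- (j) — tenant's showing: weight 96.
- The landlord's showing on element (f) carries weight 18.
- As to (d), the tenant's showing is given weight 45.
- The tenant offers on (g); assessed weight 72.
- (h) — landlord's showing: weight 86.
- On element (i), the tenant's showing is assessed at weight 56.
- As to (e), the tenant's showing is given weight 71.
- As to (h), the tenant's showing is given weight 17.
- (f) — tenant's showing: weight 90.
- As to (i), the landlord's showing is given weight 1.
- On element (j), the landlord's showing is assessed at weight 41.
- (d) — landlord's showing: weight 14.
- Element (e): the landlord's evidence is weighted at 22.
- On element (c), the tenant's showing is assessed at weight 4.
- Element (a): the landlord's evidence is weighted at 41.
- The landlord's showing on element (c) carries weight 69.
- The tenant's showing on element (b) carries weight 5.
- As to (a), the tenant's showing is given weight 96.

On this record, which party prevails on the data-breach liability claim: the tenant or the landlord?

— Issue I —
Stage I.1 — burden on tenant; standard: a preponderance (weight exceeds 54).
    (a): 96 − 41 = 55 > 54 [met]
  Stage I.1 is satisfied; the onus moves to the landlord.
Stage I.2 — burden on landlord; standard: clear and convincing evidence (weight exceeds 71).
    (b): 77 − 5 = 72 > 71 [met]
    (c): 69 − 4 = 65 ≤ 71 [not met]
  Stage I.2 not carried; the landlord fails its burden.
The analysis ends at Stage I.2; the tenant prevails on this issue.
— Issue II —
Stage II.1 — burden on tenant; standard: the preponderance of the evidence (weight is at least 48).
    (d): 45 − 14 = 31 < 48 [not met]
  The tenant does not carry Stage II.1.
The analysis ends at Stage II.1; the landlord prevails on this issue.
— Issue III —
At Stage III.1 the tenant must meet a heightened civil standard (weight is at least 72): on (f) the weight is 90 less the opposing 18 gives net 72, ≥ 72, so (f) meets the standard; on (g) the weight is 72, which does reach 72, so (g) meets the standard.
  Stage III.1 carried; the burden shifts to the landlord.
At Stage III.2 the landlord must meet a more-likely-than-not showing (weight is at least 55): on (h) the weight is 86 less the opposing 17 gives net 69, ≥ 55, so (h) meets the standard.
  The landlord carries Stage III.2; the tenant now bears the burden.
At Stage III.3 the tenant must meet a more-likely-than-not showing (weight is at least 55): on (i) the weight is 56 less the opposing 1 gives net 55, ≥ 55, so (i) meets the standard; on (j) the weight is 96 less the opposing 41 gives net 55, which does reach 55, so (j) meets the standard.
  Stage III.3 carried; the final stage is satisfied.
With every stage satisfied, the tenant prevails on this issue.
Per-issue: Issue I → tenant; Issue II → landlord; Issue III → tenant. The tenant must prevail on at least one issue; overall, the tenant prevails.

tenant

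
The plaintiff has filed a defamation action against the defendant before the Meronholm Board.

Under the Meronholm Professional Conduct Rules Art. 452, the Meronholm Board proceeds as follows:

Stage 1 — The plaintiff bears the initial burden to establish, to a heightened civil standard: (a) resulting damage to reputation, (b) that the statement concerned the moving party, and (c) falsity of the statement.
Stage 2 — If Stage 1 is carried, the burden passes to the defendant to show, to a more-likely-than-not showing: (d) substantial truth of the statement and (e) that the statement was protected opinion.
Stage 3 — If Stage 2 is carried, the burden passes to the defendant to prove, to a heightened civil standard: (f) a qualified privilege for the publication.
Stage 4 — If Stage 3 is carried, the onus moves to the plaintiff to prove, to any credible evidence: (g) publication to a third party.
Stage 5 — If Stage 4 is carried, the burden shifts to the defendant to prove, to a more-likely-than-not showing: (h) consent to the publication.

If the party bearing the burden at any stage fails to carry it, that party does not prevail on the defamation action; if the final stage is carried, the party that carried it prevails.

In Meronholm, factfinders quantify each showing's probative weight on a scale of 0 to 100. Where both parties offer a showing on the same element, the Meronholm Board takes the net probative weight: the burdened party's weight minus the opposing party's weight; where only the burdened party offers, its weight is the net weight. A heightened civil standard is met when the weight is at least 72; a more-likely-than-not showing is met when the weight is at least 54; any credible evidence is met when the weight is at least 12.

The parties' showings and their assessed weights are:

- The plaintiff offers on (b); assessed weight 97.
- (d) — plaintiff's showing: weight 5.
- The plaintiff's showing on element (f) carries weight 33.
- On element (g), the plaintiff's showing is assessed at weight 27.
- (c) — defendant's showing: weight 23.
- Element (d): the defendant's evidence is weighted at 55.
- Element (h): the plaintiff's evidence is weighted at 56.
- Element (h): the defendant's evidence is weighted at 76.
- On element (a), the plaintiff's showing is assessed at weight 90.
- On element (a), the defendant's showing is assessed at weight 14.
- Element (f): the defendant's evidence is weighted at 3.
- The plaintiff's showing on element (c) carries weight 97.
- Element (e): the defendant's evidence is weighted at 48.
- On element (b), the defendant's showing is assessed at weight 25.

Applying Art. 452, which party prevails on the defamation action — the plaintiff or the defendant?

plaintiff

Stage 1 (plaintiff, a heightened civil standard, weight is at least 72): (a) net 90−14=76 ≥ 72 — meets; (b) net 97−25=72 ≥ 72 — meets; (c) net 97−23=74 ≥ 72 — meets.
  Stage 1 carried; the burden shifts to the defendant.
Stage 2 (defendant, a more-likely-than-not showing, weight is at least 54): (d) net 55−5=50 < 54 — fails; (e) 48 < 54 — fails.
  The defendant does not carry Stage 2.
The analysis ends at Stage 2; the plaintiff prevails.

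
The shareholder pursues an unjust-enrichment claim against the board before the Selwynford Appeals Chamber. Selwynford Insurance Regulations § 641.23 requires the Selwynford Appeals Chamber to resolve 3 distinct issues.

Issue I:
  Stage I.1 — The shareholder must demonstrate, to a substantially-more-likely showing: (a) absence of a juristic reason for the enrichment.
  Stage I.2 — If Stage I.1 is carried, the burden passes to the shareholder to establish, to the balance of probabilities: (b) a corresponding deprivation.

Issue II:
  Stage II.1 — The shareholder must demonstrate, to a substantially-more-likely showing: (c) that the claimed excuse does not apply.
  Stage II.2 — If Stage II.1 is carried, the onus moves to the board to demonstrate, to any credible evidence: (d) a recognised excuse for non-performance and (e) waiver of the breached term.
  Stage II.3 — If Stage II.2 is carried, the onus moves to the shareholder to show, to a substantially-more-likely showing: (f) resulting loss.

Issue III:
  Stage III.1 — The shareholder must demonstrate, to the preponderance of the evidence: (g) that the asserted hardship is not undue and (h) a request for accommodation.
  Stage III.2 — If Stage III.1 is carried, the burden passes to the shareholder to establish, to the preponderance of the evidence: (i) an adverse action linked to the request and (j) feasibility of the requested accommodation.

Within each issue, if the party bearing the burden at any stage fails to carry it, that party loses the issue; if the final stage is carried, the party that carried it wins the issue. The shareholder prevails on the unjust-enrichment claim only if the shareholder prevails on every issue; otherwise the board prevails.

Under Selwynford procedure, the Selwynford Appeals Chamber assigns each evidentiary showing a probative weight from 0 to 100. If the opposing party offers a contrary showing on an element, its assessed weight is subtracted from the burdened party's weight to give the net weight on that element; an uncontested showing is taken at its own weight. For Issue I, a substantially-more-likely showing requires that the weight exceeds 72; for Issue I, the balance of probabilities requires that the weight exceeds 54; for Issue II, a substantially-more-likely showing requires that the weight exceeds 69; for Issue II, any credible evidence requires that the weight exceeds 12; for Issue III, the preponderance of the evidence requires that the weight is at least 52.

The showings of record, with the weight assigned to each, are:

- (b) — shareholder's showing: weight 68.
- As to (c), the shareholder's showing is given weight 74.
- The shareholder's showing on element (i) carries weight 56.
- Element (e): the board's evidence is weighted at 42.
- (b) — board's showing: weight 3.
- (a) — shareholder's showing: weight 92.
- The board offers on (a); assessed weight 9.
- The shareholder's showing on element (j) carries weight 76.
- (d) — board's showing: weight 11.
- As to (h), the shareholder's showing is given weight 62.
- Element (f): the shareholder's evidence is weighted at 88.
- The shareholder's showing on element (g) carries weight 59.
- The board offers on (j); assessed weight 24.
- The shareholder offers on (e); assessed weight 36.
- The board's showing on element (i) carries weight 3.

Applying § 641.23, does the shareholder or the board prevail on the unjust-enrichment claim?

— Issue I —
Stage I.1 (shareholder, a substantially-more-likely showing, weight exceeds 72): (a) net 92−9=83 > 72 — meets.
  All elements met. The shareholder retains the burden for Stage I.2.
Stage I.2 (shareholder, the balance of probabilities, weight exceeds 54): (b) net 68−3=65 > 54 — meets.
  All elements met at the final stage.
Every stage carried; the shareholder prevails on this issue.
— Issue II —
At Stage II.1 the shareholder must meet a substantially-more-likely showing (weight exceeds 69): on (c) the weight is 74, which does exceed 69, so (c) meets the standard.
  Stage II.1 is satisfied; the onus moves to the board.
At Stage II.2 the board must meet any credible evidence (weight exceeds 12): on (d) the weight is 11, ≤ 12, so (d) does not meet the standard; on (e) the weight is 42 less the opposing 36 gives net 6, which does not exceed 12, so (e) does not meet the standard.
  Stage II.2 not carried; the board fails its burden.
So the shareholder prevails on this issue.
— Issue III —
Stage III.1 (shareholder, the preponderance of the evidence, weight is at least 52): (g) 59 ≥ 52 — meets; (h) 62 ≥ 52 — meets.
  Stage III.1 carried; the burden remains with the shareholder.
Stage III.2 (shareholder, the preponderance of the evidence, weight is at least 52): (i) net 56−3=53 ≥ 52 — meets; (j) net 76−24=52 ≥ 52 — meets.
  All elements met at the final stage.
With every stage satisfied, the shareholder prevails on this issue.
Per-issue: Issue I → shareholder; Issue II → shareholder; Issue III → shareholder. The shareholder must prevail on every issue; overall, the shareholder prevails.

shareholder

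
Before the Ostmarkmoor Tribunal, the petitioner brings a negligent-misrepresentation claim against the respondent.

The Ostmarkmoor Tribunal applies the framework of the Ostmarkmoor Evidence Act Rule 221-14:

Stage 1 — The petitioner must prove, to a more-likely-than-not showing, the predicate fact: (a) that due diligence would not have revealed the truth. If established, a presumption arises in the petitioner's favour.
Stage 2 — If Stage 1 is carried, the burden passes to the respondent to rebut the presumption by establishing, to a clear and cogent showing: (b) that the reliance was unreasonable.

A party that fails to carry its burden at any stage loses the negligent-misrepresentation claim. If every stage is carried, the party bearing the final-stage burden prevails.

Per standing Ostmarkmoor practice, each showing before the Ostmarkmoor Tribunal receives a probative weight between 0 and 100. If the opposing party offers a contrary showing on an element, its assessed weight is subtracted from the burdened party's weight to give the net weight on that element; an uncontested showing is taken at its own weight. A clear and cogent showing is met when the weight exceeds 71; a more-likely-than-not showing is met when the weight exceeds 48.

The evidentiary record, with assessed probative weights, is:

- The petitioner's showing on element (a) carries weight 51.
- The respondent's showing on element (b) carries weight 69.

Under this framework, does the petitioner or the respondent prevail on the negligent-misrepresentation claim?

At Stage 1 the petitioner must meet a more-likely-than-not showing (weight exceeds 48): on (a) the weight is 51, which does exceed 48, so (a) meets the standard.
  Stage 1 is satisfied; the onus moves to the respondent.
At Stage 2 the respondent must meet a clear and cogent showing (weight exceeds 71): on (b) the weight is 69, ≤ 71, so (b) does not meet the standard.
  Stage 2 not carried; the respondent fails its burden.
So the petitioner prevails.

petitioner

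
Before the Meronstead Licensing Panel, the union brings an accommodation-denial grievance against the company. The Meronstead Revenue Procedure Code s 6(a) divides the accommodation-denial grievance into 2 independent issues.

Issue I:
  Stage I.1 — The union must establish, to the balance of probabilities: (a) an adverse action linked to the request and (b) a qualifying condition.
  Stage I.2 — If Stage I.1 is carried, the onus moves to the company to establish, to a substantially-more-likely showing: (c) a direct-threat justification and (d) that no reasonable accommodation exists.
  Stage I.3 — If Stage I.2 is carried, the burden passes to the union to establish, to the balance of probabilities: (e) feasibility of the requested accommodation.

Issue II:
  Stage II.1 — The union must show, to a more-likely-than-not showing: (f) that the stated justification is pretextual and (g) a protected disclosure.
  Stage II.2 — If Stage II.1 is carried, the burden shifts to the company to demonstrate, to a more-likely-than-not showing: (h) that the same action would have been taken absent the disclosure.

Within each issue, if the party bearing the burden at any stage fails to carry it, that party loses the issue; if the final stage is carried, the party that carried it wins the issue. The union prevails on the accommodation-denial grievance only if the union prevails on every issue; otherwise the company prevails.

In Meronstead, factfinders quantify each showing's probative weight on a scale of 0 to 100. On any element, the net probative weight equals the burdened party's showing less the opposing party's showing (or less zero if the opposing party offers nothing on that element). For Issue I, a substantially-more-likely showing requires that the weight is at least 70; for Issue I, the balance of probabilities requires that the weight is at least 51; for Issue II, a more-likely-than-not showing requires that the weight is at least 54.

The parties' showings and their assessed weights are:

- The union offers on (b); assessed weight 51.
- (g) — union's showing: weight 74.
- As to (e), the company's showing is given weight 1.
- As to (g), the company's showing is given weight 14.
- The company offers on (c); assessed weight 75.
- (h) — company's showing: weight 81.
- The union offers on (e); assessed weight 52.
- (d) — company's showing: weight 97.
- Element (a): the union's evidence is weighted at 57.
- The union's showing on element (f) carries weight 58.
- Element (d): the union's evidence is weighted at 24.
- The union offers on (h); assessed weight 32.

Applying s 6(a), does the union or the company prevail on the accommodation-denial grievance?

union

— Issue I —
At Stage I.1 the union must meet the balance of probabilities (weight is at least 51): on (a) the weight is 57, ≥ 51, so (a) meets the standard; on (b) the weight is 51, ≥ 51, so (b) meets the standard.
  The union carries Stage I.1; the company now bears the burden.
At Stage I.2 the company must meet a substantially-more-likely showing (weight is at least 70): on (c) the weight is 75, ≥ 70, so (c) meets the standard; on (d) the weight is 97 less the opposing 24 gives net 73, which does reach 70, so (d) meets the standard.
  Stage I.2 carried; the burden shifts to the union.
At Stage I.3 the union must meet the balance of probabilities (weight is at least 51): on (e) the weight is 52 less the opposing 1 gives net 51, which does reach 51, so (e) meets the standard.
  Stage I.3 carried; the final stage is satisfied.
With every stage satisfied, the union prevails on this issue.
— Issue II —
At Stage II.1 the union must meet a more-likely-than-not showing (weight is at least 54): on (f) the weight is 58, which does reach 54, so (f) meets the standard; on (g) the weight is 74 less the opposing 14 gives net 60, ≥ 54, so (g) meets the standard.
  Stage II.1 carried; the burden shifts to the company.
At Stage II.2 the company must meet a more-likely-than-not showing (weight is at least 54): on (h) the weight is 81 less the opposing 32 gives net 49, < 54, so (h) does not meet the standard.
  Not every element is met, so the company fails to carry Stage II.2.
The analysis ends at Stage II.2; the union prevails on this issue.
Per-issue: Issue I → union; Issue II → union. The union must prevail on every issue; overall, the union prevails.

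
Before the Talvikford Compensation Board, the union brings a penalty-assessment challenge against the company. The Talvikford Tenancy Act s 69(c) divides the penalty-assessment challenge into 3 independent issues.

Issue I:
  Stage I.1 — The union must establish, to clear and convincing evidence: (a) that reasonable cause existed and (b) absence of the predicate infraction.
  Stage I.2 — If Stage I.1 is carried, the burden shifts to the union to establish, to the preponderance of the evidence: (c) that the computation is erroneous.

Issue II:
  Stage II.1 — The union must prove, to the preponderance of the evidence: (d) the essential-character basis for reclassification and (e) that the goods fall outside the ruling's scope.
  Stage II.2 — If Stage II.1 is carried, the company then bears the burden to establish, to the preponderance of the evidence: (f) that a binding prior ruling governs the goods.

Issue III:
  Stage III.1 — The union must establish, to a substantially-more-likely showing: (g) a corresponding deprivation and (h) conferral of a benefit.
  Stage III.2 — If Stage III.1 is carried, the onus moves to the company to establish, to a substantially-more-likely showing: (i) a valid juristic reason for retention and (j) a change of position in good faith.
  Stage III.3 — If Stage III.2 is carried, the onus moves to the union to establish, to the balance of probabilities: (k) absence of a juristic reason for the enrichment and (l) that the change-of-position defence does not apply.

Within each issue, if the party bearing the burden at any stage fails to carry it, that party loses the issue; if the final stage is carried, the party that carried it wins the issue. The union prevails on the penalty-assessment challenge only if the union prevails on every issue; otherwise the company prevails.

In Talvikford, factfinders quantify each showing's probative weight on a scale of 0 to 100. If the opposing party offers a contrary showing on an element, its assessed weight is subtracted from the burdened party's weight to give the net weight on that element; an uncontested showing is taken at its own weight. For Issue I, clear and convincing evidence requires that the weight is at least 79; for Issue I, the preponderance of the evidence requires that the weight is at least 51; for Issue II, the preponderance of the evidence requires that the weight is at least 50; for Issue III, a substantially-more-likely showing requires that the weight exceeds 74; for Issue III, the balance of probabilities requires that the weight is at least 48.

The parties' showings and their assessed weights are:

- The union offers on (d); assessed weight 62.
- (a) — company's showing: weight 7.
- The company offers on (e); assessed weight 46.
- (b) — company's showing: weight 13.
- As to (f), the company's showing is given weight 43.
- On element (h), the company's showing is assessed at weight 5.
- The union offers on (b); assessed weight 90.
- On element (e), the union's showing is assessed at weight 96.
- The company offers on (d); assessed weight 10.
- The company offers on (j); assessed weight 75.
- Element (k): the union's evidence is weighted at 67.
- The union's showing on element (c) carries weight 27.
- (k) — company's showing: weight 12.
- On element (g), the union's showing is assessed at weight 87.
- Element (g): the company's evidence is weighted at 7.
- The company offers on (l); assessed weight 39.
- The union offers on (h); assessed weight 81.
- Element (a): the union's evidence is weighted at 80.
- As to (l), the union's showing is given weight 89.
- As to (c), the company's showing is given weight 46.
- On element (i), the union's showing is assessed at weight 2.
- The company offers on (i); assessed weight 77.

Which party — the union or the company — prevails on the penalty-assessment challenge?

company

— Issue I —
At Stage I.1 the union must meet clear and convincing evidence (weight is at least 79): on (a) the weight is 80 less the opposing 7 gives net 73, which does not reach 79, so (a) does not meet the standard; on (b) the weight is 90 less the opposing 13 gives net 77, < 79, so (b) does not meet the standard.
  Not every element is met, so the union fails to carry Stage I.1.
The analysis ends at Stage I.1; the company prevails on this issue.
— Issue II —
Stage II.1 — burden on union; standard: the preponderance of the evidence (weight is at least 50).
    (d): 62 − 10 = 52 ≥ 50 [met]
    (e): 96 − 46 = 50 ≥ 50 [met]
  All elements met. The burden passes to the company.
Stage II.2 — burden on company; standard: the preponderance of the evidence (weight is at least 50).
    (f): 43 < 50 [not met]
  Not every element is met, so the company fails to carry Stage II.2.
So the union prevails on this issue.
— Issue III —
Stage III.1 — burden on union; standard: a substantially-more-likely showing (weight exceeds 74).
    (g): 87 − 7 = 80 > 74 [met]
    (h): 81 − 5 = 76 > 74 [met]
  The union carries Stage III.1; the company now bears the burden.
Stage III.2 — burden on company; standard: a substantially-more-likely showing (weight exceeds 74).
    (i): 77 − 2 = 75 > 74 [met]
    (j): 75 > 74 [met]
  All elements met. The burden passes to the union.
Stage III.3 — burden on union; standard: the balance of probabilities (weight is at least 48).
    (k): 67 − 12 = 55 ≥ 48 [met]
    (l): 89 − 39 = 50 ≥ 48 [met]
  The union carries the last stage.
With every stage satisfied, the union prevails on this issue.
Per-issue: Issue I → company; Issue II → union; Issue III → union. The union must prevail on every issue; overall, the company prevails.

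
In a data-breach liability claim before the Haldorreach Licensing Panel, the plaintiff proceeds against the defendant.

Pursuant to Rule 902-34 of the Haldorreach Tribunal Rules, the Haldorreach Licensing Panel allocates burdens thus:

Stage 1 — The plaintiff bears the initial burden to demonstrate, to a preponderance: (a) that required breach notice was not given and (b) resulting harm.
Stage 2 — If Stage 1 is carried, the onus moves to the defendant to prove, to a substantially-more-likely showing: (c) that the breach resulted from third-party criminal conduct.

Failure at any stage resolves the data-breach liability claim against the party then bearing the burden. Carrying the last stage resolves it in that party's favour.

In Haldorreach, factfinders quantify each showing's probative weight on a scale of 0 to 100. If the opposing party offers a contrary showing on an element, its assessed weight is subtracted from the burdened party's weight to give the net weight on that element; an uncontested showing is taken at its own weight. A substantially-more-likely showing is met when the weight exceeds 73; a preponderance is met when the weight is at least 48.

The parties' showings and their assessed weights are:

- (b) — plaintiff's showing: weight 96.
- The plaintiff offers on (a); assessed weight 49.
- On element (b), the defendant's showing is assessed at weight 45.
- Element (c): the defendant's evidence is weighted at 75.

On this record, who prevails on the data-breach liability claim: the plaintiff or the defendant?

Stage 1 (plaintiff, a preponderance, weight is at least 48): (a) 49 ≥ 48 — meets; (b) net 96−45=51 ≥ 48 — meets.
  The plaintiff carries Stage 1; the defendant now bears the burden.
Stage 2 (defendant, a substantially-more-likely showing, weight exceeds 73): (c) 75 > 73 — meets.
  The defendant carries the last stage.
All stages carried — the defendant prevails.

defendant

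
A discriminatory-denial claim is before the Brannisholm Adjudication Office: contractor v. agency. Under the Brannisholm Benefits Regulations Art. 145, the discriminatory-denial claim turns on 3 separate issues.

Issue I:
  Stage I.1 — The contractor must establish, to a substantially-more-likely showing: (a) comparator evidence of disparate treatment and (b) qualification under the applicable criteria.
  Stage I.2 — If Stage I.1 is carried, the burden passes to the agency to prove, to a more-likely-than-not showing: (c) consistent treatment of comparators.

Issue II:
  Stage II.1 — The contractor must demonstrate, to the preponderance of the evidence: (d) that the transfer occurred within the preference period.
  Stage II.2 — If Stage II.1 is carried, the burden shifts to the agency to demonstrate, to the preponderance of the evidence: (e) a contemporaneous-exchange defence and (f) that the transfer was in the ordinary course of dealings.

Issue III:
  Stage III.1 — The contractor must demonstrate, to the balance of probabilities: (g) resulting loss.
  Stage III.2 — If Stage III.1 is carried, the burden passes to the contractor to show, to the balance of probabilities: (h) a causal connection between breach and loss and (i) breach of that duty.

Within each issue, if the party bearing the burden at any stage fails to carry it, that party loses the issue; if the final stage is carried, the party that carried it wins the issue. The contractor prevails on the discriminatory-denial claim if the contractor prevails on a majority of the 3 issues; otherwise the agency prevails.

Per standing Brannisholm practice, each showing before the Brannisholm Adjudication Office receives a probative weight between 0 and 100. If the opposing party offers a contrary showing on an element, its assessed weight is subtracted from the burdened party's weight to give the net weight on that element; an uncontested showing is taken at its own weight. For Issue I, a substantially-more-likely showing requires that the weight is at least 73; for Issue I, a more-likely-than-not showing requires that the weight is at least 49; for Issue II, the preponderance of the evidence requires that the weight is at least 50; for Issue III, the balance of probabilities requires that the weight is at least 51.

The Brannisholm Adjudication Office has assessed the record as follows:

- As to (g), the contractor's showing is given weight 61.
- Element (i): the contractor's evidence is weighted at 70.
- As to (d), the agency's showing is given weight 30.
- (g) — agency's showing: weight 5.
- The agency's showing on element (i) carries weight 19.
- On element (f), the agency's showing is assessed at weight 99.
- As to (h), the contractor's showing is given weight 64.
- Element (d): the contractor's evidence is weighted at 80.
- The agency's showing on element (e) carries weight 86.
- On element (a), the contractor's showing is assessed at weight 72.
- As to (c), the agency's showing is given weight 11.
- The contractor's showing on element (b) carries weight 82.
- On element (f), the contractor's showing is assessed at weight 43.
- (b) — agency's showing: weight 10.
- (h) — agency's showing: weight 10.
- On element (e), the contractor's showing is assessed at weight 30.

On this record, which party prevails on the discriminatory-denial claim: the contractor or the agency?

— Issue I —
Stage I.1 — burden on contractor; standard: a substantially-more-likely showing (weight is at least 73).
    (a): 72 < 73 [not met]
    (b): 82 − 10 = 72 < 73 [not met]
  Not every element is met, so the contractor fails to carry Stage I.1.
The analysis ends at Stage I.1; the agency prevails on this issue.
— Issue II —
At Stage II.1 the contractor must meet the preponderance of the evidence (weight is at least 50): on (d) the weight is 80 less the opposing 30 gives net 50, ≥ 50, so (d) meets the standard.
  The contractor carries Stage II.1; the agency now bears the burden.
At Stage II.2 the agency must meet the preponderance of the evidence (weight is at least 50): on (e) the weight is 86 less the opposing 30 gives net 56, ≥ 50, so (e) meets the standard; on (f) the weight is 99 less the opposing 43 gives net 56, ≥ 50, so (f) meets the standard.
  Stage II.2 carried; the final stage is satisfied.
All stages carried — the agency prevails on this issue.
— Issue III —
Stage III.1 (contractor, the balance of probabilities, weight is at least 51): (g) net 61−5=56 ≥ 51 — meets.
  All elements met. The contractor retains the burden for Stage III.2.
Stage III.2 (contractor, the balance of probabilities, weight is at least 51): (h) net 64−10=54 ≥ 51 — meets; (i) net 70−19=51 ≥ 51 — meets.
  Stage III.2 carried; the final stage is satisfied.
All stages carried — the contractor prevails on this issue.
Per-issue: Issue I → agency; Issue II → agency; Issue III → contractor. The contractor must prevail on a majority of issues; overall, the agency prevails.

agency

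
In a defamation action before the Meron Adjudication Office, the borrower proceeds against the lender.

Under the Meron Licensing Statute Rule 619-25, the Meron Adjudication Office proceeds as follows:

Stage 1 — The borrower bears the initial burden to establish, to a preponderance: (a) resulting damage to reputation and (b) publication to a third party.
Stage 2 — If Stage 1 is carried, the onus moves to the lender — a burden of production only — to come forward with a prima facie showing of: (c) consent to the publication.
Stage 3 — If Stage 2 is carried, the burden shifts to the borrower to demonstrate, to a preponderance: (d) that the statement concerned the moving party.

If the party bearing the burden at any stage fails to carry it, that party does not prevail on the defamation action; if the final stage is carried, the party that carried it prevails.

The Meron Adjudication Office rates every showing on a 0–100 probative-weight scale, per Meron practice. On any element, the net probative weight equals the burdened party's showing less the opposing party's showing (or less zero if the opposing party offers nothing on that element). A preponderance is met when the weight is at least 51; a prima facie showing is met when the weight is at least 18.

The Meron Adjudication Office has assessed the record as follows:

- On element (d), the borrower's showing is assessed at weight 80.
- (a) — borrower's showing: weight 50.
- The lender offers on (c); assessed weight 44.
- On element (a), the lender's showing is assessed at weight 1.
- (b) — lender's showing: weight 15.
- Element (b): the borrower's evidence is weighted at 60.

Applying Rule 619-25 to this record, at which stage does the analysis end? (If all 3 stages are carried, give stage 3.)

stage 1

Stage 1 (borrower, a preponderance, weight is at least 51): (a) net 50−1=49 < 51 — fails; (b) net 60−15=45 < 51 — fails.
  The borrower does not carry Stage 1.
The analysis ends at Stage 1; the lender prevails.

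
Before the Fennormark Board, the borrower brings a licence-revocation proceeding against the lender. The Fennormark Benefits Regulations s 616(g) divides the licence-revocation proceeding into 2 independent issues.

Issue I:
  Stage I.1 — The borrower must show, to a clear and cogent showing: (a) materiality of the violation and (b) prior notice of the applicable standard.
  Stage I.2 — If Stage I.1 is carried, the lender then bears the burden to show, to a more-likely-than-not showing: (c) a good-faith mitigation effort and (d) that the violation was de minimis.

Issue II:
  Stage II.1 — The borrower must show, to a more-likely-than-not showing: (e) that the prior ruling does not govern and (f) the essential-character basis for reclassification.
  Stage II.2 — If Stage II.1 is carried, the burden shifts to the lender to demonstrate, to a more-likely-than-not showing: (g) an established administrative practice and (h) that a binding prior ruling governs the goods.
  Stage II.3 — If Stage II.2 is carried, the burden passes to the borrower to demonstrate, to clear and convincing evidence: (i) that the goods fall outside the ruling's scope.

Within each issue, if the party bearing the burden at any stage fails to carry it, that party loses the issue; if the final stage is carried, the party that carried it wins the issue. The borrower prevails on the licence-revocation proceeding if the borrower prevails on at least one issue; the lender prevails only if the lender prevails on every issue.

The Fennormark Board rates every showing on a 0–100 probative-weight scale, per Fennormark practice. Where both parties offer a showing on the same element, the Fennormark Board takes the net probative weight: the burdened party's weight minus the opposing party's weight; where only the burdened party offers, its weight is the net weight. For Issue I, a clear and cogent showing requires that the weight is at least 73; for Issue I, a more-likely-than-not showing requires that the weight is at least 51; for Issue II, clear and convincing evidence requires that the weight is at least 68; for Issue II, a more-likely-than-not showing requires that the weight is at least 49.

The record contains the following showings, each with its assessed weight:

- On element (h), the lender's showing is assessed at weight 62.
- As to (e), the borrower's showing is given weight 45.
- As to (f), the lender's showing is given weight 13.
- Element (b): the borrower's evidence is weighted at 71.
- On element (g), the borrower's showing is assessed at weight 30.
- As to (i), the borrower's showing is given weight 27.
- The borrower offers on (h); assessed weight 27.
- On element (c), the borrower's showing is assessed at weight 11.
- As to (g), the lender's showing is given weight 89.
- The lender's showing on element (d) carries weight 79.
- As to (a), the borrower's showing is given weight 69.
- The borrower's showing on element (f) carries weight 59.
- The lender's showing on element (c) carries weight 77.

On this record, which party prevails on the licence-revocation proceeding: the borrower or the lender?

— Issue I —
Stage I.1 — burden on borrower; standard: a clear and cogent showing (weight is at least 73).
    (a): 69 < 73 [not met]
    (b): 71 < 73 [not met]
  The borrower does not carry Stage I.1.
The analysis ends at Stage I.1; the lender prevails on this issue.
— Issue II —
Stage II.1 (borrower, a more-likely-than-not showing, weight is at least 49): (e) 45 < 49 — fails; (f) net 59−13=46 < 49 — fails.
  Not every element is met, so the borrower fails to carry Stage II.1.
The lender prevails on this issue.
Per-issue: Issue I → lender; Issue II → lender. The borrower must prevail on at least one issue; overall, the lender prevails.

lender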